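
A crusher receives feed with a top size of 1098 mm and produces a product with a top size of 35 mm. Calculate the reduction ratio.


31.3714

Reduction ratio = feed size / product size
= 1098 / 35
= 31.3714


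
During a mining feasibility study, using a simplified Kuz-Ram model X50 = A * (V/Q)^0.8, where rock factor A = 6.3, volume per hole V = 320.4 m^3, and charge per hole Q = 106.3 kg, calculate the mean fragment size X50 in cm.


15.2289 cm

Compute V/Q:
V/Q = 320.4 / 106.3 = 3.014111007
Raise to the power 0.8:
(V/Q)^0.8 = 3.014111007^0.8 = 2.417282424
Multiply by A:
X50 = 6.3 * 2.417282424
= 15.2289 cm


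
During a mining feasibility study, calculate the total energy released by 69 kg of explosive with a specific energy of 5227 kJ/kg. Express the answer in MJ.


Energy = mass * specific_energy / 1000
= 69 * 5227 / 1000
= 360663 / 1000
= 360.663 MJ

360.663 MJ


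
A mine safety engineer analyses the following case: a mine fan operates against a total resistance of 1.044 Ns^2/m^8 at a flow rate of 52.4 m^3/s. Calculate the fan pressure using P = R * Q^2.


Compute Q^2:
Q^2 = 52.4^2 = 2745.76
Compute pressure:
P = R * Q^2 = 1.044 * 2745.76
= 2866.5734 Pa

2866.5734 Pa


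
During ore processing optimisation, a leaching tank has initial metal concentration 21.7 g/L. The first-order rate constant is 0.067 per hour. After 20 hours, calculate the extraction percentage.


Compute the exponent:
-k * t = -0.067 * 20 = -1.34
Remaining concentration:
C = 21.7 * exp(-1.34)
= 21.7 * 0.2618456686
= 5.682051008 g/L
Extracted = 21.7 - 5.682051008 = 16.01794899 g/L
Extraction % = 16.01794899 / 21.7 * 100
= 73.8154%

73.8154%


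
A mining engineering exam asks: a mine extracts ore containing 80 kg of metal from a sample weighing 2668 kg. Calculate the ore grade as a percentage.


2.9985%

Ore grade = (metal mass / ore mass) * 100
= (80 / 2668) * 100
= 0.0299850075 * 100
= 2.9985%


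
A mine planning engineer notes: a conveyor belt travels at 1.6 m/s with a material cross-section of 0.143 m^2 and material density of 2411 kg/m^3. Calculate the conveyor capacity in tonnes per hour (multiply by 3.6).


Volumetric flow = speed * area
= 1.6 * 0.143 = 0.2288 m^3/s
Mass flow = volumetric * density
= 0.2288 * 2411 = 551.6368 kg/s
Convert to t/h: multiply by 3.6
Capacity = 551.6368 * 3.6
= 1985.8925 t/h

1985.8925 t/h


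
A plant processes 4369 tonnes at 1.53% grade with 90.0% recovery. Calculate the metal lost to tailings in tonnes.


6.6846 tonnes

Total metal in feed:
= 4369 * 1.53 / 100 = 66.8457 tonnes
Metal recovered:
= 66.8457 * 90.0 / 100 = 60.16113 tonnes
Metal lost to tailings:
= 66.8457 - 60.16113
= 6.6846 tonnes


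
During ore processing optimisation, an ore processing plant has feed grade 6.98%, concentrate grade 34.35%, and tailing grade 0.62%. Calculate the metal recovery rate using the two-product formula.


Using the two-product formula:
R = 100 * c * (f - t) / (f * (c - t))
Numerator = 100 * 34.35 * (6.98 - 0.62)
= 100 * 34.35 * 6.36
= 21846.6
Denominator = 6.98 * (34.35 - 0.62)
= 6.98 * 33.73
= 235.4354
R = 21846.6 / 235.4354
= 92.7923%

92.7923%


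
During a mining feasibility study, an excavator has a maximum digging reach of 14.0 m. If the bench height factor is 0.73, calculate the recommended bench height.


10.22 m

Bench height = reach * factor
= 14.0 * 0.73
= 10.22 m


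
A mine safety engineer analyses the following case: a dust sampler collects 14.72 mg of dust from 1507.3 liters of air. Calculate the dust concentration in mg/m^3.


9.7658 mg/m^3

Convert liters to m^3: 1 m^3 = 1000 L
Concentration = mass / volume * 1000
= 14.72 / 1507.3 * 1000
= 0.009765806409 * 1000
= 9.7658 mg/m^3


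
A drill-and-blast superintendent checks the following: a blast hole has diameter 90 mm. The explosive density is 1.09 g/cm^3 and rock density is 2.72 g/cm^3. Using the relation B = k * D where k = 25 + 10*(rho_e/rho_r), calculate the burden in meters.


2.6107 m

First, compute k:
rho_e / rho_r = 1.09 / 2.72 = 0.4007352941
k = 25 + 10 * 0.4007352941 = 29.00735294
Then, compute burden:
B = k * D / 1000 = 29.00735294 * 90 / 1000
= 2610.661765 / 1000
= 2.6107 m


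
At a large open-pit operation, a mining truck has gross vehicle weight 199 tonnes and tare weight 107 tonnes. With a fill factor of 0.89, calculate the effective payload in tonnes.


Maximum payload = gross - tare
= 199 - 107 = 92 tonnes
Effective payload = max payload * fill factor
= 92 * 0.89
= 81.88 tonnes

81.88 tonnes


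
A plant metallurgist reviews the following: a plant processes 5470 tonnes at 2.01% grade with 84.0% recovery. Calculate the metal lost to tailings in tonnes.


17.5915 tonnes

Total metal in feed:
= 5470 * 2.01 / 100 = 109.947 tonnes
Metal recovered:
= 109.947 * 84.0 / 100 = 92.35548 tonnes
Metal lost to tailings:
= 109.947 - 92.35548
= 17.5915 tonnes


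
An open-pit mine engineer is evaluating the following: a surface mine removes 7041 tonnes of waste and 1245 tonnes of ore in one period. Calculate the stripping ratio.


5.6554

Stripping ratio = waste tonnage / ore tonnage
= 7041 / 1245
= 5.6554


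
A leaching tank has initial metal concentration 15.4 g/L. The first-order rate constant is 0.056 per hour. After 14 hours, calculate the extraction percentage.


54.3424%

Compute the exponent:
-k * t = -0.056 * 14 = -0.784
Remaining concentration:
C = 15.4 * exp(-0.784)
= 15.4 * 0.4565760496
= 7.031271164 g/L
Extracted = 15.4 - 7.031271164 = 8.368728836 g/L
Extraction % = 8.368728836 / 15.4 * 100
= 54.3424%


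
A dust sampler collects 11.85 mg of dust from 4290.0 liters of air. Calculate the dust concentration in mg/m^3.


2.7622 mg/m^3

Convert liters to m^3: 1 m^3 = 1000 L
Concentration = mass / volume * 1000
= 11.85 / 4290.0 * 1000
= 0.002762237762 * 1000
= 2.7622 mg/m^3


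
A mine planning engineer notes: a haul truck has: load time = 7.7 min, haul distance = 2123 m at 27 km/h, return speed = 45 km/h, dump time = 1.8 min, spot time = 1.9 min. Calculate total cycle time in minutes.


18.9484 min

Convert haul speed to m/min: 27 * 1000/60 = 450 m/min
Haul time = 2123 / 450 = 4.717777778 min
Convert return speed to m/min: 45 * 1000/60 = 750 m/min
Return time = 2123 / 750 = 2.830666667 min
Total cycle time:
= 7.7 + 4.717777778 + 1.8 + 2.830666667 + 1.9
= 18.9484 min


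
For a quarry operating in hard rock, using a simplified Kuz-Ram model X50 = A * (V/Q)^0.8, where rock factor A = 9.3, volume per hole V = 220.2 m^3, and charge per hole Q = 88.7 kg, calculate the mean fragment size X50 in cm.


19.2485 cm

Compute V/Q:
V/Q = 220.2 / 88.7 = 2.482525366
Raise to the power 0.8:
(V/Q)^0.8 = 2.482525366^0.8 = 2.06973601
Multiply by A:
X50 = 9.3 * 2.06973601
= 19.2485 cm


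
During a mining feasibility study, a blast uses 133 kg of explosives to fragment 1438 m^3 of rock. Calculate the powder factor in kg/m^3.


0.0925 kg/m^3

Powder factor = explosive mass / rock volume
= 133 / 1438
= 0.0925 kg/m^3


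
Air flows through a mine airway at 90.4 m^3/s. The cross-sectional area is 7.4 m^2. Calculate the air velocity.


Velocity = flow rate / cross-sectional area
= 90.4 / 7.4
= 12.2162 m/s

12.2162 m/s


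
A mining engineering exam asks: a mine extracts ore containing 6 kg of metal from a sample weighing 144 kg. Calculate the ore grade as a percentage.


Ore grade = (metal mass / ore mass) * 100
= (6 / 144) * 100
= 0.04166666667 * 100
= 4.1667%

4.1667%


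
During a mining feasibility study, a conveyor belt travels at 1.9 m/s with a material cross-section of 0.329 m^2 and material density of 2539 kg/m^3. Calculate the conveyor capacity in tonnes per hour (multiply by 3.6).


5713.664 t/h

Volumetric flow = speed * area
= 1.9 * 0.329 = 0.6251 m^3/s
Mass flow = volumetric * density
= 0.6251 * 2539 = 1587.1289 kg/s
Convert to t/h: multiply by 3.6
Capacity = 1587.1289 * 3.6
= 5713.664 t/h


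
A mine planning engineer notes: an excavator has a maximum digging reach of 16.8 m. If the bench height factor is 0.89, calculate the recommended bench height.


14.952 m

Bench height = reach * factor
= 16.8 * 0.89
= 14.952 m


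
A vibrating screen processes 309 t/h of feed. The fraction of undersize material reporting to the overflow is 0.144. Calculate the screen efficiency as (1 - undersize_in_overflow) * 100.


85.6%

Screen efficiency = (1 - fraction of undersize in overflow) * 100
= (1 - 0.144) * 100
= 0.856 * 100
= 85.6%


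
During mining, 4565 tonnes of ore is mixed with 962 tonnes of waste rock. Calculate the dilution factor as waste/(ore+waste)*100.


17.4055%

Total material = ore + waste
= 4565 + 962 = 5527 tonnes
Dilution = waste / total * 100
= 962 / 5527 * 100
= 0.1740546409 * 100
= 17.4055%


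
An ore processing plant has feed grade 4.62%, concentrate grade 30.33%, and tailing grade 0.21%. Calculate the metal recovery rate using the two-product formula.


96.1201%

Using the two-product formula:
R = 100 * c * (f - t) / (f * (c - t))
Numerator = 100 * 30.33 * (4.62 - 0.21)
= 100 * 30.33 * 4.41
= 13375.53
Denominator = 4.62 * (30.33 - 0.21)
= 4.62 * 30.12
= 139.1544
R = 13375.53 / 139.1544
= 96.1201%


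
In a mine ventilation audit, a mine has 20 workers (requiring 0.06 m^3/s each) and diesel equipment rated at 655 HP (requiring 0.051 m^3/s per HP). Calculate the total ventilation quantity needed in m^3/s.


Airflow for workers:
Q_people = 20 * 0.06 = 1.2 m^3/s
Airflow for diesel equipment:
Q_diesel = 655 * 0.051 = 33.405 m^3/s
Total ventilation:
Q_total = 1.2 + 33.405
= 34.605 m^3/s

34.605 m^3/s


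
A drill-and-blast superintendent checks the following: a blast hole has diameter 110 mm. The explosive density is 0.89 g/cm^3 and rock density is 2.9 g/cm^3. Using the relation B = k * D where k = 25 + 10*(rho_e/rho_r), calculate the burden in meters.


3.0876 m

First, compute k:
rho_e / rho_r = 0.89 / 2.9 = 0.3068965517
k = 25 + 10 * 0.3068965517 = 28.06896552
Then, compute burden:
B = k * D / 1000 = 28.06896552 * 110 / 1000
= 3087.586207 / 1000
= 3.0876 m


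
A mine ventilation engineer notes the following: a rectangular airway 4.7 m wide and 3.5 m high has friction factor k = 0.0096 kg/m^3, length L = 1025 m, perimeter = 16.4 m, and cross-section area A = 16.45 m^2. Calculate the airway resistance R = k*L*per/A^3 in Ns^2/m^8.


0.0363 Ns^2/m^8

Compute the numerator:
k * L * per = 0.0096 * 1025 * 16.4
= 161.376
Compute the denominator:
A^3 = 16.45^3 = 4451.411125
Resistance:
R = 161.376 / 4451.411125
= 0.0363 Ns^2/m^8


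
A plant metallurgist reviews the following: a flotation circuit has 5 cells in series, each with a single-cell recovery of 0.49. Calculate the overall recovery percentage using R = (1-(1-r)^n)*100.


96.5497%

Complement of single-cell recovery:
1 - r = 1 - 0.49 = 0.51
Raise to power n:
(1 - r)^5 = 0.51^5 = 0.0345025251
Overall recovery:
R = (1 - 0.0345025251) * 100
= 96.5497%


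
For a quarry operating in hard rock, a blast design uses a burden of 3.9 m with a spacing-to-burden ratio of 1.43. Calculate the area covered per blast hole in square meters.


21.7503 m^2

First, find the spacing:
Spacing = burden * ratio = 3.9 * 1.43
= 5.577 m
Then, calculate the area:
Area = burden * spacing = 3.9 * 5.577
= 21.7503 m^2


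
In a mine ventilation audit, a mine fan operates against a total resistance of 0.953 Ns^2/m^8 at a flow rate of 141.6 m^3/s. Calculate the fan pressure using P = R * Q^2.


Compute Q^2:
Q^2 = 141.6^2 = 20050.56
Compute pressure:
P = R * Q^2 = 0.953 * 20050.56
= 19108.1837 Pa

19108.1837 Pa


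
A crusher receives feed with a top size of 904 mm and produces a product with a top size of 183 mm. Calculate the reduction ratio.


4.9399

Reduction ratio = feed size / product size
= 904 / 183
= 4.9399


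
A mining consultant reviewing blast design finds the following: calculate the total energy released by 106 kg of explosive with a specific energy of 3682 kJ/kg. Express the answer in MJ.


390.292 MJ

Energy = mass * specific_energy / 1000
= 106 * 3682 / 1000
= 390292 / 1000
= 390.292 MJ


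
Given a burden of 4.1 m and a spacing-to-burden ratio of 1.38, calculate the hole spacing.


5.658 m

Spacing = burden * ratio
= 4.1 * 1.38
= 5.658 m


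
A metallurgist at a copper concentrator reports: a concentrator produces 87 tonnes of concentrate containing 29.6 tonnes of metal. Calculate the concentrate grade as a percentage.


Grade = (metal in concentrate / concentrate mass) * 100
= (29.6 / 87) * 100
= 0.3402298851 * 100
= 34.023%

34.023%


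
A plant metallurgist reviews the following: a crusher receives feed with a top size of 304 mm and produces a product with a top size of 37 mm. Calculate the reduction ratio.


8.2162

Reduction ratio = feed size / product size
= 304 / 37
= 8.2162


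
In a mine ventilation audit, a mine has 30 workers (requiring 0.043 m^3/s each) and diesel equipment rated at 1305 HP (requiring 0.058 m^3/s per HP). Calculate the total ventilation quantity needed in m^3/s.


Airflow for workers:
Q_people = 30 * 0.043 = 1.29 m^3/s
Airflow for diesel equipment:
Q_diesel = 1305 * 0.058 = 75.69 m^3/s
Total ventilation:
Q_total = 1.29 + 75.69
= 76.98 m^3/s

76.98 m^3/s


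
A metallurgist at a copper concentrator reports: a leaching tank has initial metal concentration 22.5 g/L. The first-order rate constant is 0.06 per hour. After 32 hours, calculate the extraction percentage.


Compute the exponent:
-k * t = -0.06 * 32 = -1.92
Remaining concentration:
C = 22.5 * exp(-1.92)
= 22.5 * 0.1466069621
= 3.298656648 g/L
Extracted = 22.5 - 3.298656648 = 19.20134335 g/L
Extraction % = 19.20134335 / 22.5 * 100
= 85.3393%

85.3393%


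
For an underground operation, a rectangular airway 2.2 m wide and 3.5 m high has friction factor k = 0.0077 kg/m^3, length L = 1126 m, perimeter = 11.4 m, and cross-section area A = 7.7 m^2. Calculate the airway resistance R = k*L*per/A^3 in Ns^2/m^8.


0.2165 Ns^2/m^8

Compute the numerator:
k * L * per = 0.0077 * 1126 * 11.4
= 98.84028
Compute the denominator:
A^3 = 7.7^3 = 456.533
Resistance:
R = 98.84028 / 456.533
= 0.2165 Ns^2/m^8


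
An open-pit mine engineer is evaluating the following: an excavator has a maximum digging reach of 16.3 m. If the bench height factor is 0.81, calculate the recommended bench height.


Bench height = reach * factor
= 16.3 * 0.81
= 13.203 m

13.203 m


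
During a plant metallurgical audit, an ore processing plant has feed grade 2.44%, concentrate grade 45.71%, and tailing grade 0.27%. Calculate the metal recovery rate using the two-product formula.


Using the two-product formula:
R = 100 * c * (f - t) / (f * (c - t))
Numerator = 100 * 45.71 * (2.44 - 0.27)
= 100 * 45.71 * 2.17
= 9919.07
Denominator = 2.44 * (45.71 - 0.27)
= 2.44 * 45.44
= 110.8736
R = 9919.07 / 110.8736
= 89.4629%

89.4629%


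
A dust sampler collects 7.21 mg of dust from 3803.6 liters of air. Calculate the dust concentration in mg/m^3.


1.8956 mg/m^3

Convert liters to m^3: 1 m^3 = 1000 L
Concentration = mass / volume * 1000
= 7.21 / 3803.6 * 1000
= 0.001895572615 * 1000
= 1.8956 mg/m^3


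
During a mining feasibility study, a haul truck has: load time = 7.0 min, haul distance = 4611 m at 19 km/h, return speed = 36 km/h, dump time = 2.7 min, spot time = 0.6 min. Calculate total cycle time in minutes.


32.5461 min

Convert haul speed to m/min: 19 * 1000/60 = 316.6666667 m/min
Haul time = 4611 / 316.6666667 = 14.56105263 min
Convert return speed to m/min: 36 * 1000/60 = 600 m/min
Return time = 4611 / 600 = 7.685 min
Total cycle time:
= 7.0 + 14.56105263 + 2.7 + 7.685 + 0.6
= 32.5461 min


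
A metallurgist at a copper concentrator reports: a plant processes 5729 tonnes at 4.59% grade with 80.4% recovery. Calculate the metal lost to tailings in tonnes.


Total metal in feed:
= 5729 * 4.59 / 100 = 262.9611 tonnes
Metal recovered:
= 262.9611 * 80.4 / 100 = 211.4207244 tonnes
Metal lost to tailings:
= 262.9611 - 211.4207244
= 51.5404 tonnes

51.5404 tonnes


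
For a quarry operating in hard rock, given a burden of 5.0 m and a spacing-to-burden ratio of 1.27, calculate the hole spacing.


6.35 m

Spacing = burden * ratio
= 5.0 * 1.27
= 6.35 m


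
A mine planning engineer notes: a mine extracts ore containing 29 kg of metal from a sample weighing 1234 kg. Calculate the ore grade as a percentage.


2.3501%

Ore grade = (metal mass / ore mass) * 100
= (29 / 1234) * 100
= 0.02350081037 * 100
= 2.3501%


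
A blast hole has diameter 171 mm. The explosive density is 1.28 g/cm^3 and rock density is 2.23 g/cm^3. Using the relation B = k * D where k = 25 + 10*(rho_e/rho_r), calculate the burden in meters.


5.2565 m

First, compute k:
rho_e / rho_r = 1.28 / 2.23 = 0.5739910314
k = 25 + 10 * 0.5739910314 = 30.73991031
Then, compute burden:
B = k * D / 1000 = 30.73991031 * 171 / 1000
= 5256.524664 / 1000
= 5.2565 m


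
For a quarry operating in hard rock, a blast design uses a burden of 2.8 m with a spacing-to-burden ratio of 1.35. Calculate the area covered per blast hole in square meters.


First, find the spacing:
Spacing = burden * ratio = 2.8 * 1.35
= 3.78 m
Then, calculate the area:
Area = burden * spacing = 2.8 * 3.78
= 10.584 m^2

10.584 m^2


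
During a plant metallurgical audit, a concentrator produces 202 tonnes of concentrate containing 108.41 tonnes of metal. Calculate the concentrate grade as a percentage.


Grade = (metal in concentrate / concentrate mass) * 100
= (108.41 / 202) * 100
= 0.5366831683 * 100
= 53.6683%

53.6683%


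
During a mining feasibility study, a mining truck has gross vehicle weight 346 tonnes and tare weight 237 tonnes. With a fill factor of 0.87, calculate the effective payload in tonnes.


94.83 tonnes

Maximum payload = gross - tare
= 346 - 237 = 109 tonnes
Effective payload = max payload * fill factor
= 109 * 0.87
= 94.83 tonnes


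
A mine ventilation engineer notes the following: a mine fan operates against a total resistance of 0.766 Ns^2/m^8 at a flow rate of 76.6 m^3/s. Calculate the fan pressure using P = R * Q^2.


4494.551 Pa

Compute Q^2:
Q^2 = 76.6^2 = 5867.56
Compute pressure:
P = R * Q^2 = 0.766 * 5867.56
= 4494.551 Pa


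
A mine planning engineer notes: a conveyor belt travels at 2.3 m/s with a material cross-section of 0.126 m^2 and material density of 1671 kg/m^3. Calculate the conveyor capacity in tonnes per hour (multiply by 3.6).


1743.3209 t/h

Volumetric flow = speed * area
= 2.3 * 0.126 = 0.2898 m^3/s
Mass flow = volumetric * density
= 0.2898 * 1671 = 484.2558 kg/s
Convert to t/h: multiply by 3.6
Capacity = 484.2558 * 3.6
= 1743.3209 t/h


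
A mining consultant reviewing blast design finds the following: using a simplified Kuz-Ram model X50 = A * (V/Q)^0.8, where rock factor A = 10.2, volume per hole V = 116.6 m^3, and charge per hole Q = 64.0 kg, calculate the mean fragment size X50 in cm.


Compute V/Q:
V/Q = 116.6 / 64.0 = 1.821875
Raise to the power 0.8:
(V/Q)^0.8 = 1.821875^0.8 = 1.615901415
Multiply by A:
X50 = 10.2 * 1.615901415
= 16.4822 cm

16.4822 cm


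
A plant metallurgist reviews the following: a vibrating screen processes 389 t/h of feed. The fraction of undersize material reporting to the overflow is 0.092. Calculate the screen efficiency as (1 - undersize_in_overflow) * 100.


Screen efficiency = (1 - fraction of undersize in overflow) * 100
= (1 - 0.092) * 100
= 0.908 * 100
= 90.8%

90.8%


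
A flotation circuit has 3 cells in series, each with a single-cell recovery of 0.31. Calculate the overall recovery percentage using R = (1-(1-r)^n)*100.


Complement of single-cell recovery:
1 - r = 1 - 0.31 = 0.69
Raise to power n:
(1 - r)^3 = 0.69^3 = 0.328509
Overall recovery:
R = (1 - 0.328509) * 100
= 67.1491%

67.1491%


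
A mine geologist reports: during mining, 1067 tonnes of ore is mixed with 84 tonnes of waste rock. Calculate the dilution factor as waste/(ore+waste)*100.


7.298%

Total material = ore + waste
= 1067 + 84 = 1151 tonnes
Dilution = waste / total * 100
= 84 / 1151 * 100
= 0.07298001738 * 100
= 7.298%


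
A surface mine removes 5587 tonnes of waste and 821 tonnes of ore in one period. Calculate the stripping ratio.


Stripping ratio = waste tonnage / ore tonnage
= 5587 / 821
= 6.8051

6.8051


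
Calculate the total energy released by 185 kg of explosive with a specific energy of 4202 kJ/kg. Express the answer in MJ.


777.37 MJ

Energy = mass * specific_energy / 1000
= 185 * 4202 / 1000
= 777370 / 1000
= 777.37 MJ


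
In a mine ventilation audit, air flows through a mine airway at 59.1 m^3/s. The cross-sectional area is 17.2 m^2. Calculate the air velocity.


3.436 m/s

Velocity = flow rate / cross-sectional area
= 59.1 / 17.2
= 3.436 m/s


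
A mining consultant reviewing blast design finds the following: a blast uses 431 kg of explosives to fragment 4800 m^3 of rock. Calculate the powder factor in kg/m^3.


Powder factor = explosive mass / rock volume
= 431 / 4800
= 0.0898 kg/m^3

0.0898 kg/m^3


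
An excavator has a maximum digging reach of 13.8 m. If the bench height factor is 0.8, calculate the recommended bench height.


Bench height = reach * factor
= 13.8 * 0.8
= 11.04 m

11.04 m


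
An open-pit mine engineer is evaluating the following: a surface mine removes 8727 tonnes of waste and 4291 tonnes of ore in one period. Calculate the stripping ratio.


2.0338

Stripping ratio = waste tonnage / ore tonnage
= 8727 / 4291
= 2.0338


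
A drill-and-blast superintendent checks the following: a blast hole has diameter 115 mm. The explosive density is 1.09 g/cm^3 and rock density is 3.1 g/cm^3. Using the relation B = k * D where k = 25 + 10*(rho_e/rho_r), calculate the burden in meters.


First, compute k:
rho_e / rho_r = 1.09 / 3.1 = 0.3516129032
k = 25 + 10 * 0.3516129032 = 28.51612903
Then, compute burden:
B = k * D / 1000 = 28.51612903 * 115 / 1000
= 3279.354839 / 1000
= 3.2794 m

3.2794 m


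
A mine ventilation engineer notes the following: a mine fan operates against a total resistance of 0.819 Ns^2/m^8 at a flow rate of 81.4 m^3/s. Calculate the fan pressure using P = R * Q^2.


Compute Q^2:
Q^2 = 81.4^2 = 6625.96
Compute pressure:
P = R * Q^2 = 0.819 * 6625.96
= 5426.6612 Pa

5426.6612 Pa


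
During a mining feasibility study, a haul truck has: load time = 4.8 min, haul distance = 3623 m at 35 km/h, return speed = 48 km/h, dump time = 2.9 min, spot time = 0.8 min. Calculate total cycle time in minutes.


19.2396 min

Convert haul speed to m/min: 35 * 1000/60 = 583.3333333 m/min
Haul time = 3623 / 583.3333333 = 6.210857143 min
Convert return speed to m/min: 48 * 1000/60 = 800 m/min
Return time = 3623 / 800 = 4.52875 min
Total cycle time:
= 4.8 + 6.210857143 + 2.9 + 4.52875 + 0.8
= 19.2396 min


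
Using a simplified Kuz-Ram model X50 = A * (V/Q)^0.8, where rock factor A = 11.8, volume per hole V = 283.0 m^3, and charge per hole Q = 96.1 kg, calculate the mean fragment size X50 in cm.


27.9984 cm

Compute V/Q:
V/Q = 283.0 / 96.1 = 2.944849116
Raise to the power 0.8:
(V/Q)^0.8 = 2.944849116^0.8 = 2.372741566
Multiply by A:
X50 = 11.8 * 2.372741566
= 27.9984 cm


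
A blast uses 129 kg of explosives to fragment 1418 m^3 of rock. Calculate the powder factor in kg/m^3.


0.091 kg/m^3

Powder factor = explosive mass / rock volume
= 129 / 1418
= 0.091 kg/m^3


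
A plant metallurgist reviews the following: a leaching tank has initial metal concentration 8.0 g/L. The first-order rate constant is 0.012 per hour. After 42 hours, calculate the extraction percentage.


Compute the exponent:
-k * t = -0.012 * 42 = -0.504
Remaining concentration:
C = 8.0 * exp(-0.504)
= 8.0 * 0.6041093829
= 4.832875063 g/L
Extracted = 8.0 - 4.832875063 = 3.167124937 g/L
Extraction % = 3.167124937 / 8.0 * 100
= 39.5891%

39.5891%


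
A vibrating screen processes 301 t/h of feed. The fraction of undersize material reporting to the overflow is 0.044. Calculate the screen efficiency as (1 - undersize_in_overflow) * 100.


95.6%

Screen efficiency = (1 - fraction of undersize in overflow) * 100
= (1 - 0.044) * 100
= 0.956 * 100
= 95.6%


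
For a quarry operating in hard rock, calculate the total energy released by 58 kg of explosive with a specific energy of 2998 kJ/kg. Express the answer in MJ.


173.884 MJ

Energy = mass * specific_energy / 1000
= 58 * 2998 / 1000
= 173884 / 1000
= 173.884 MJ


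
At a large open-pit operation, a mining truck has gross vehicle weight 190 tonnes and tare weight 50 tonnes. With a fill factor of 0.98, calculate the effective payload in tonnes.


137.2 tonnes

Maximum payload = gross - tare
= 190 - 50 = 140 tonnes
Effective payload = max payload * fill factor
= 140 * 0.98
= 137.2 tonnes


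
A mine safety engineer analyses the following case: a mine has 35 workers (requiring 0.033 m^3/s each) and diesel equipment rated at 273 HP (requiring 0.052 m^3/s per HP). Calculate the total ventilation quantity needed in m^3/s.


15.351 m^3/s

Airflow for workers:
Q_people = 35 * 0.033 = 1.155 m^3/s
Airflow for diesel equipment:
Q_diesel = 273 * 0.052 = 14.196 m^3/s
Total ventilation:
Q_total = 1.155 + 14.196
= 15.351 m^3/s


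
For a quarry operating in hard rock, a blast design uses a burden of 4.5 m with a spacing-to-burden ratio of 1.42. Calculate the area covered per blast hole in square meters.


First, find the spacing:
Spacing = burden * ratio = 4.5 * 1.42
= 6.39 m
Then, calculate the area:
Area = burden * spacing = 4.5 * 6.39
= 28.755 m^2

28.755 m^2


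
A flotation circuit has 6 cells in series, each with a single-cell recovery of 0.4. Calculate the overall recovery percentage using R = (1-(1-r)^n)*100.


Complement of single-cell recovery:
1 - r = 1 - 0.4 = 0.6
Raise to power n:
(1 - r)^6 = 0.6^6 = 0.046656
Overall recovery:
R = (1 - 0.046656) * 100
= 95.3344%

95.3344%


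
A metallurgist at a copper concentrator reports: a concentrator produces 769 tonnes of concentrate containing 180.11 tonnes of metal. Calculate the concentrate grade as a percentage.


23.4213%

Grade = (metal in concentrate / concentrate mass) * 100
= (180.11 / 769) * 100
= 0.234213264 * 100
= 23.4213%


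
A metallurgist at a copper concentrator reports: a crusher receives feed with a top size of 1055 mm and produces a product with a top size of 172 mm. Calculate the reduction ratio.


Reduction ratio = feed size / product size
= 1055 / 172
= 6.1337

6.1337


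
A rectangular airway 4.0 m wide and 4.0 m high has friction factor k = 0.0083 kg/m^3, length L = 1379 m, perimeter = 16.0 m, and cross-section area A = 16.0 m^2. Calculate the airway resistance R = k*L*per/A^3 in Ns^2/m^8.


0.0447 Ns^2/m^8

Compute the numerator:
k * L * per = 0.0083 * 1379 * 16.0
= 183.1312
Compute the denominator:
A^3 = 16.0^3 = 4096
Resistance:
R = 183.1312 / 4096
= 0.0447 Ns^2/m^8


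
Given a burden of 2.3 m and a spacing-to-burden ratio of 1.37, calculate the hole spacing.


Spacing = burden * ratio
= 2.3 * 1.37
= 3.151 m

3.151 m


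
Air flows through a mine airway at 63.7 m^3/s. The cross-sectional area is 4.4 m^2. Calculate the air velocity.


Velocity = flow rate / cross-sectional area
= 63.7 / 4.4
= 14.4773 m/s

14.4773 m/s


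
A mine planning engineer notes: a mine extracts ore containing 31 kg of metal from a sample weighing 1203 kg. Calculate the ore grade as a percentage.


Ore grade = (metal mass / ore mass) * 100
= (31 / 1203) * 100
= 0.02576891106 * 100
= 2.5769%

2.5769%


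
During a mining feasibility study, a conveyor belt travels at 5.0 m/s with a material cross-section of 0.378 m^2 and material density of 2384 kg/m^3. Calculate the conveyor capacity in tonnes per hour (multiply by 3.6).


Volumetric flow = speed * area
= 5.0 * 0.378 = 1.89 m^3/s
Mass flow = volumetric * density
= 1.89 * 2384 = 4505.76 kg/s
Convert to t/h: multiply by 3.6
Capacity = 4505.76 * 3.6
= 16220.736 t/h

16220.736 t/h


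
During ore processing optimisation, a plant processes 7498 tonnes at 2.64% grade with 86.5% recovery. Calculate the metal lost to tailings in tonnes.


Total metal in feed:
= 7498 * 2.64 / 100 = 197.9472 tonnes
Metal recovered:
= 197.9472 * 86.5 / 100 = 171.224328 tonnes
Metal lost to tailings:
= 197.9472 - 171.224328
= 26.7229 tonnes

26.7229 tonnes


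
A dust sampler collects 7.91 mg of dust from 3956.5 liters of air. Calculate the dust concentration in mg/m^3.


1.9992 mg/m^3

Convert liters to m^3: 1 m^3 = 1000 L
Concentration = mass / volume * 1000
= 7.91 / 3956.5 * 1000
= 0.001999241754 * 1000
= 1.9992 mg/m^3


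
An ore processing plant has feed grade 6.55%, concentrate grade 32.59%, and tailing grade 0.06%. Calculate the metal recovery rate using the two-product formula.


99.2667%

Using the two-product formula:
R = 100 * c * (f - t) / (f * (c - t))
Numerator = 100 * 32.59 * (6.55 - 0.06)
= 100 * 32.59 * 6.49
= 21150.91
Denominator = 6.55 * (32.59 - 0.06)
= 6.55 * 32.53
= 213.0715
R = 21150.91 / 213.0715
= 99.2667%


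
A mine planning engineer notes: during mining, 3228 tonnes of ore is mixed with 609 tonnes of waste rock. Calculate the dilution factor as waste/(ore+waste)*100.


15.8718%

Total material = ore + waste
= 3228 + 609 = 3837 tonnes
Dilution = waste / total * 100
= 609 / 3837 * 100
= 0.1587177482 * 100
= 15.8718%


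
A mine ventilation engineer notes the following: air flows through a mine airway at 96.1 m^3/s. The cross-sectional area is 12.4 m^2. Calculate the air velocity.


Velocity = flow rate / cross-sectional area
= 96.1 / 12.4
= 7.75 m/s

7.75 m/s


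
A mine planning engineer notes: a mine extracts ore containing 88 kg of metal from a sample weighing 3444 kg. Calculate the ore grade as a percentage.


2.5552%

Ore grade = (metal mass / ore mass) * 100
= (88 / 3444) * 100
= 0.02555168409 * 100
= 2.5552%


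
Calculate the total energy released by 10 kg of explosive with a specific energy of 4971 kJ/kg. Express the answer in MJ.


49.71 MJ

Energy = mass * specific_energy / 1000
= 10 * 4971 / 1000
= 49710 / 1000
= 49.71 MJ


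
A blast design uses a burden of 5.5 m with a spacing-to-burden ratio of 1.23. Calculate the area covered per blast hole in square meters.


First, find the spacing:
Spacing = burden * ratio = 5.5 * 1.23
= 6.765 m
Then, calculate the area:
Area = burden * spacing = 5.5 * 6.765
= 37.2075 m^2

37.2075 m^2


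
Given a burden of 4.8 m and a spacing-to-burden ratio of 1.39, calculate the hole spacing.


6.672 m

Spacing = burden * ratio
= 4.8 * 1.39
= 6.672 m


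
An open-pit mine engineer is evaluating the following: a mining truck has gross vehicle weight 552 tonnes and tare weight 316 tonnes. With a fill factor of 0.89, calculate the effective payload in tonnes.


210.04 tonnes

Maximum payload = gross - tare
= 552 - 316 = 236 tonnes
Effective payload = max payload * fill factor
= 236 * 0.89
= 210.04 tonnes


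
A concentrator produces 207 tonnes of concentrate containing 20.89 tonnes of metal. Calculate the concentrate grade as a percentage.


10.0918%

Grade = (metal in concentrate / concentrate mass) * 100
= (20.89 / 207) * 100
= 0.1009178744 * 100
= 10.0918%


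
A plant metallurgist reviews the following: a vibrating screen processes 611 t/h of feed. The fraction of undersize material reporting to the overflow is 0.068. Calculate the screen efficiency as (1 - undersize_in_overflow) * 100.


Screen efficiency = (1 - fraction of undersize in overflow) * 100
= (1 - 0.068) * 100
= 0.932 * 100
= 93.2%

93.2%


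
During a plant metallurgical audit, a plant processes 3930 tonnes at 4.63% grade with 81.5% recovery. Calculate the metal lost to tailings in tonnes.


33.6624 tonnes

Total metal in feed:
= 3930 * 4.63 / 100 = 181.959 tonnes
Metal recovered:
= 181.959 * 81.5 / 100 = 148.296585 tonnes
Metal lost to tailings:
= 181.959 - 148.296585
= 33.6624 tonnes


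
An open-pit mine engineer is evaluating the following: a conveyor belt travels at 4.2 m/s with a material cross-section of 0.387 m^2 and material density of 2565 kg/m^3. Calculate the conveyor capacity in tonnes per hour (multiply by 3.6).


15008.9436 t/h

Volumetric flow = speed * area
= 4.2 * 0.387 = 1.6254 m^3/s
Mass flow = volumetric * density
= 1.6254 * 2565 = 4169.151 kg/s
Convert to t/h: multiply by 3.6
Capacity = 4169.151 * 3.6
= 15008.9436 t/h


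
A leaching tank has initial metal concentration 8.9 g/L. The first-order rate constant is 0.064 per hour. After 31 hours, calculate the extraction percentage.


86.2482%

Compute the exponent:
-k * t = -0.064 * 31 = -1.984
Remaining concentration:
C = 8.9 * exp(-1.984)
= 8.9 * 0.1375180634
= 1.223910765 g/L
Extracted = 8.9 - 1.223910765 = 7.676089235 g/L
Extraction % = 7.676089235 / 8.9 * 100
= 86.2482%


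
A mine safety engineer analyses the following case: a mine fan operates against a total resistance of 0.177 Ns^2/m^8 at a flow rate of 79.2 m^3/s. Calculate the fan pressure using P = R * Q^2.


Compute Q^2:
Q^2 = 79.2^2 = 6272.64
Compute pressure:
P = R * Q^2 = 0.177 * 6272.64
= 1110.2573 Pa

1110.2573 Pa


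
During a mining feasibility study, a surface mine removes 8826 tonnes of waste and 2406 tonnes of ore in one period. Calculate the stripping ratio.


3.6683

Stripping ratio = waste tonnage / ore tonnage
= 8826 / 2406
= 3.6683


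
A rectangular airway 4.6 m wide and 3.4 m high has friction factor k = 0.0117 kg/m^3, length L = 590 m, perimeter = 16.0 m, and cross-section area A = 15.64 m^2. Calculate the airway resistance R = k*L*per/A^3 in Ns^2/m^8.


0.0289 Ns^2/m^8

Compute the numerator:
k * L * per = 0.0117 * 590 * 16.0
= 110.448
Compute the denominator:
A^3 = 15.64^3 = 3825.694144
Resistance:
R = 110.448 / 3825.694144
= 0.0289 Ns^2/m^8


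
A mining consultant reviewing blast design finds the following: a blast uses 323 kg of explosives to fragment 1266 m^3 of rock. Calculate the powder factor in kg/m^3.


0.2551 kg/m^3

Powder factor = explosive mass / rock volume
= 323 / 1266
= 0.2551 kg/m^3


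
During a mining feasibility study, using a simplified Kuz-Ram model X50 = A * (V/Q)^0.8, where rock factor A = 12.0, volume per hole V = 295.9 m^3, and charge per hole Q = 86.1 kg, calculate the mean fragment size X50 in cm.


Compute V/Q:
V/Q = 295.9 / 86.1 = 3.43670151
Raise to the power 0.8:
(V/Q)^0.8 = 3.43670151^0.8 = 2.684809346
Multiply by A:
X50 = 12.0 * 2.684809346
= 32.2177 cm

32.2177 cm


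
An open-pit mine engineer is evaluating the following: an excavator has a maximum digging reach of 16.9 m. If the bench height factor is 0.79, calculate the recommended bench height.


Bench height = reach * factor
= 16.9 * 0.79
= 13.351 m

13.351 m


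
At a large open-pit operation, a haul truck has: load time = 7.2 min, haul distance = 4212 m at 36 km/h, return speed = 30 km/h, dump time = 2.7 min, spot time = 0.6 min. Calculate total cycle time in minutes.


Convert haul speed to m/min: 36 * 1000/60 = 600 m/min
Haul time = 4212 / 600 = 7.02 min
Convert return speed to m/min: 30 * 1000/60 = 500 m/min
Return time = 4212 / 500 = 8.424 min
Total cycle time:
= 7.2 + 7.02 + 2.7 + 8.424 + 0.6
= 25.944 min

25.944 min


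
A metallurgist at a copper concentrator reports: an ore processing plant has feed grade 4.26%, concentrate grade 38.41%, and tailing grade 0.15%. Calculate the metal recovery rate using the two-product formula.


96.8571%

Using the two-product formula:
R = 100 * c * (f - t) / (f * (c - t))
Numerator = 100 * 38.41 * (4.26 - 0.15)
= 100 * 38.41 * 4.11
= 15786.51
Denominator = 4.26 * (38.41 - 0.15)
= 4.26 * 38.26
= 162.9876
R = 15786.51 / 162.9876
= 96.8571%


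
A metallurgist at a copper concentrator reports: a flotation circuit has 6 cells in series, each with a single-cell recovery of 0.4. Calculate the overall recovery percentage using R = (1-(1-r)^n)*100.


95.3344%

Complement of single-cell recovery:
1 - r = 1 - 0.4 = 0.6
Raise to power n:
(1 - r)^6 = 0.6^6 = 0.046656
Overall recovery:
R = (1 - 0.046656) * 100
= 95.3344%


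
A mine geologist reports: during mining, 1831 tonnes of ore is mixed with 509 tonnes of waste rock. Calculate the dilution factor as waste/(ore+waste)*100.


Total material = ore + waste
= 1831 + 509 = 2340 tonnes
Dilution = waste / total * 100
= 509 / 2340 * 100
= 0.2175213675 * 100
= 21.7521%

21.7521%


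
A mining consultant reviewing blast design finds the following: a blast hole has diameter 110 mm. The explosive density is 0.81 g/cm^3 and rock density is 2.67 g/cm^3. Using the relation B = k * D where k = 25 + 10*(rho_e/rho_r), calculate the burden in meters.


3.0837 m

First, compute k:
rho_e / rho_r = 0.81 / 2.67 = 0.3033707865
k = 25 + 10 * 0.3033707865 = 28.03370787
Then, compute burden:
B = k * D / 1000 = 28.03370787 * 110 / 1000
= 3083.707865 / 1000
= 3.0837 m


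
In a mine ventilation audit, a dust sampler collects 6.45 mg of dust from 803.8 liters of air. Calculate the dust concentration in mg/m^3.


8.0244 mg/m^3

Convert liters to m^3: 1 m^3 = 1000 L
Concentration = mass / volume * 1000
= 6.45 / 803.8 * 1000
= 0.008024384175 * 1000
= 8.0244 mg/m^3


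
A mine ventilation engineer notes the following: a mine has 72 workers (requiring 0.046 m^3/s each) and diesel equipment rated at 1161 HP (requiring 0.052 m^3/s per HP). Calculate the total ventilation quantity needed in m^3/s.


63.684 m^3/s

Airflow for workers:
Q_people = 72 * 0.046 = 3.312 m^3/s
Airflow for diesel equipment:
Q_diesel = 1161 * 0.052 = 60.372 m^3/s
Total ventilation:
Q_total = 3.312 + 60.372
= 63.684 m^3/s


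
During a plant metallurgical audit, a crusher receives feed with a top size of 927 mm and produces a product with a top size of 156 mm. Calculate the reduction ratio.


Reduction ratio = feed size / product size
= 927 / 156
= 5.9423

5.9423


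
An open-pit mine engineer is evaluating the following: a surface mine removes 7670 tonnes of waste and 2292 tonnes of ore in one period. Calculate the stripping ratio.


Stripping ratio = waste tonnage / ore tonnage
= 7670 / 2292
= 3.3464

3.3464


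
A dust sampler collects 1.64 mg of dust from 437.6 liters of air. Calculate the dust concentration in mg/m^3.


3.7477 mg/m^3

Convert liters to m^3: 1 m^3 = 1000 L
Concentration = mass / volume * 1000
= 1.64 / 437.6 * 1000
= 0.003747714808 * 1000
= 3.7477 mg/m^3


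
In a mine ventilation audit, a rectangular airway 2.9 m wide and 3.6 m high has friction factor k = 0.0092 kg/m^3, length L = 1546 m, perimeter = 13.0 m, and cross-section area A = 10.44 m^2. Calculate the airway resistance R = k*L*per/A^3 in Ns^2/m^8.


0.1625 Ns^2/m^8

Compute the numerator:
k * L * per = 0.0092 * 1546 * 13.0
= 184.9016
Compute the denominator:
A^3 = 10.44^3 = 1137.893184
Resistance:
R = 184.9016 / 1137.893184
= 0.1625 Ns^2/m^8


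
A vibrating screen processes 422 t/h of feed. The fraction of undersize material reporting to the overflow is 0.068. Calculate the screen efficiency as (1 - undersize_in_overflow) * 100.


93.2%

Screen efficiency = (1 - fraction of undersize in overflow) * 100
= (1 - 0.068) * 100
= 0.932 * 100
= 93.2%


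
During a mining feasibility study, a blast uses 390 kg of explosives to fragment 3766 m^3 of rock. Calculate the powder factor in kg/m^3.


Powder factor = explosive mass / rock volume
= 390 / 3766
= 0.1036 kg/m^3

0.1036 kg/m^3


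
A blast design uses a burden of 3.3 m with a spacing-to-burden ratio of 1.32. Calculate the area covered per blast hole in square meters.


14.3748 m^2

First, find the spacing:
Spacing = burden * ratio = 3.3 * 1.32
= 4.356 m
Then, calculate the area:
Area = burden * spacing = 3.3 * 4.356
= 14.3748 m^2


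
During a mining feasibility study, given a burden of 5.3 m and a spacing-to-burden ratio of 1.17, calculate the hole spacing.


Spacing = burden * ratio
= 5.3 * 1.17
= 6.201 m

6.201 m


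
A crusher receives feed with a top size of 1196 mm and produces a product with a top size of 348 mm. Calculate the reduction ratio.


Reduction ratio = feed size / product size
= 1196 / 348
= 3.4368

3.4368
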